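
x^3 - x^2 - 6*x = x*(x - 3)*(x + 2)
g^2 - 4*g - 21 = (g - 7)*(g + 3)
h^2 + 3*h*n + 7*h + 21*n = (h + 7)*(h + 3*n)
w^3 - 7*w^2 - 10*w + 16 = (w - 8)*(w - 1)*(w + 2)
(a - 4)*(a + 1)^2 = a^3 - 2*a^2 - 7*a - 4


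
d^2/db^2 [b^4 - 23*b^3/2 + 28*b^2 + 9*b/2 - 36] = 12*b^2 - 69*b + 56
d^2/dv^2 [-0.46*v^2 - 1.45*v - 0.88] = -0.920000000000000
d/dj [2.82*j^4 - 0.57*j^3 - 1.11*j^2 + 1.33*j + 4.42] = 11.28*j^3 - 1.71*j^2 - 2.22*j + 1.33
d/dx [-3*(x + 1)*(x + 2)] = -6*x - 9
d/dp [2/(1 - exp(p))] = 1/(2*sinh(p/2)^2)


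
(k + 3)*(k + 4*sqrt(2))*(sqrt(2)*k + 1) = sqrt(2)*k^3 + 3*sqrt(2)*k^2 + 9*k^2 + 4*sqrt(2)*k + 27*k + 12*sqrt(2)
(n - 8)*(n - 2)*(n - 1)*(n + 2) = n^4 - 9*n^3 + 4*n^2 + 36*n - 32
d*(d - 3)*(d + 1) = d^3 - 2*d^2 - 3*d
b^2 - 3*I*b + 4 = (b - 4*I)*(b + I)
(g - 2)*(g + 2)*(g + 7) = g^3 + 7*g^2 - 4*g - 28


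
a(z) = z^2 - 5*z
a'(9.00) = 13.00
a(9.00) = 36.00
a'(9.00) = 13.00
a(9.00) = 36.00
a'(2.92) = 0.84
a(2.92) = -6.07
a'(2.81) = 0.62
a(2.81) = -6.15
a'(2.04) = -0.92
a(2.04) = -6.04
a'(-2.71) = -10.42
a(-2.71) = 20.89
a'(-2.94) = -10.88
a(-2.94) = 23.34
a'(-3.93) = -12.86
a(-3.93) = 35.09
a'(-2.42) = -9.84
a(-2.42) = 17.96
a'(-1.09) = -7.18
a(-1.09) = 6.64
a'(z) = 2*z - 5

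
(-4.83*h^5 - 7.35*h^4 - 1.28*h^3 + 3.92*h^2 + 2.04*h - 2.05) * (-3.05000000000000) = 14.7315*h^5 + 22.4175*h^4 + 3.904*h^3 - 11.956*h^2 - 6.222*h + 6.2525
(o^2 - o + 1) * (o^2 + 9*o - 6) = o^4 + 8*o^3 - 14*o^2 + 15*o - 6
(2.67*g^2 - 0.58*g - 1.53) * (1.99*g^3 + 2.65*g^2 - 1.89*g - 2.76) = 5.3133*g^5 + 5.9213*g^4 - 9.628*g^3 - 10.3275*g^2 + 4.4925*g + 4.2228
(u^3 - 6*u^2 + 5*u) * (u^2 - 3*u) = u^5 - 9*u^4 + 23*u^3 - 15*u^2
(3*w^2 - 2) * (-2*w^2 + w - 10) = -6*w^4 + 3*w^3 - 26*w^2 - 2*w + 20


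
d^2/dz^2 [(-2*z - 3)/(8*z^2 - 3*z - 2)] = 2*((2*z + 3)*(16*z - 3)^2 + 6*(8*z + 3)*(-8*z^2 + 3*z + 2))/(-8*z^2 + 3*z + 2)^3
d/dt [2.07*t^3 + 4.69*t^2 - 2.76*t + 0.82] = 6.21*t^2 + 9.38*t - 2.76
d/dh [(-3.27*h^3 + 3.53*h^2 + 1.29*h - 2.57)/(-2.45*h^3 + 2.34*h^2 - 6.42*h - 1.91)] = (0.996699999999997*h^4 + 48.3078*h^3 - 25.8336*h^2 - 1.457*h - 18.9633)/(6.0025*h^6 - 11.466*h^5 + 36.9336*h^4 - 20.6866*h^3 + 32.2776*h^2 + 24.5244*h + 3.6481)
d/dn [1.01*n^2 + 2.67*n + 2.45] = 2.02*n + 2.67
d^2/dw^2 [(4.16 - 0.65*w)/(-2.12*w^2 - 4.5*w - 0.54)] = ((11.7884 - 8.268*w)*(2.12*w^2 + 4.5*w + 0.54) + (0.65*w - 4.16)*(4.24*w + 4.5)*(8.48*w + 9.0))/(2.12*w^2 + 4.5*w + 0.54)^3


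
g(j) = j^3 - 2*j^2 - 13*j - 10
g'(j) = 3*j^2 - 4*j - 13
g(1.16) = -26.21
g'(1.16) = -13.60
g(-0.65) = -2.67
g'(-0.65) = -9.13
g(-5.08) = -126.67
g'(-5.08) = 84.74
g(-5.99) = -218.81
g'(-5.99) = 118.60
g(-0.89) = -0.72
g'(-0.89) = -7.06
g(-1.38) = 1.50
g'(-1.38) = -1.77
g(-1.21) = 1.03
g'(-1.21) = -3.77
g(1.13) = -25.80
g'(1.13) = -13.69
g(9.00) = 440.00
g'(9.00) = 194.00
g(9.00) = 440.00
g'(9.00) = 194.00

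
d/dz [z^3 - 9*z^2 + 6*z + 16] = 3*z^2 - 18*z + 6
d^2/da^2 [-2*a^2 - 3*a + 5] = -4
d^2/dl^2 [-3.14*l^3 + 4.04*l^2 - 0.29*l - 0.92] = 8.08 - 18.84*l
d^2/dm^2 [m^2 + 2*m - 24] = 2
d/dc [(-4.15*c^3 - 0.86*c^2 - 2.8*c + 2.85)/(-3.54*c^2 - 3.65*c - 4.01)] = (14.691*c^4 + 30.295*c^3 + 43.1515*c^2 + 27.0752*c + 21.6305)/(12.5316*c^4 + 25.842*c^3 + 41.7133*c^2 + 29.273*c + 16.0801)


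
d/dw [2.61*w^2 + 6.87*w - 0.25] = 5.22*w + 6.87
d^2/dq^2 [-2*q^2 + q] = -4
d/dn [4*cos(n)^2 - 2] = -4*sin(2*n)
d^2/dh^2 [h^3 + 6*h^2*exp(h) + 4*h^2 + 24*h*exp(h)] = 6*h^2*exp(h) + 48*h*exp(h) + 6*h + 60*exp(h) + 8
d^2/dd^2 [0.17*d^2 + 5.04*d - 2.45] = 0.340000000000000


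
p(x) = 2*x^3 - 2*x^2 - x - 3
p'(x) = 6*x^2 - 4*x - 1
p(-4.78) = -262.35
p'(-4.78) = 155.21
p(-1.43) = -11.51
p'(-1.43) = 16.99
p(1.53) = -2.05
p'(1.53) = 6.93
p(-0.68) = -3.87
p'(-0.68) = 4.49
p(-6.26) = -565.74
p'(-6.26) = 259.17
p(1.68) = -0.84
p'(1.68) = 9.21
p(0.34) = -3.49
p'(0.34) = -1.67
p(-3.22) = -87.29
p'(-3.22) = 74.09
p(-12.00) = -3735.00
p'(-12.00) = 911.00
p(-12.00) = -3735.00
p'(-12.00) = 911.00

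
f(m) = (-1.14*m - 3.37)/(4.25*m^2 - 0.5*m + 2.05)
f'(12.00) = 0.00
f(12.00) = -0.03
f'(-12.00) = 0.00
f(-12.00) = 0.02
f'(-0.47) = -1.58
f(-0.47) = -0.88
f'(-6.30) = 0.00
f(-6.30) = 0.02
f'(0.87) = 1.05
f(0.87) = -0.90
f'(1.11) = 0.74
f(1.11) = -0.69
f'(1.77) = 0.30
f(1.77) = -0.37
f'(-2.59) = -0.05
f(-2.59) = -0.01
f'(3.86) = 0.04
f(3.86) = -0.12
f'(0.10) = -0.27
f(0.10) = -1.71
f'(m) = (0.5 - 8.5*m)*(-1.14*m - 3.37)/(4.25*m^2 - 0.5*m + 2.05)^2 - 1.14/(4.25*m^2 - 0.5*m + 2.05) = (4.845*m^2 + 28.645*m - 4.022)/(18.0625*m^4 - 4.25*m^3 + 17.675*m^2 - 2.05*m + 4.2025)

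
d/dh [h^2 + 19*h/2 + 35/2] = 2*h + 19/2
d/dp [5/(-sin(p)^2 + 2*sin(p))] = 10*(sin(p) - 1)*cos(p)/((sin(p) - 2)^2*sin(p)^2)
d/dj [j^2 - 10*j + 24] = 2*j - 10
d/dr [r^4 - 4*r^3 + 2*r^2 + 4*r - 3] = 4*r^3 - 12*r^2 + 4*r + 4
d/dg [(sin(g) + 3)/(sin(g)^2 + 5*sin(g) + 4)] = (-6*sin(g) + cos(g)^2 - 12)*cos(g)/(sin(g)^2 + 5*sin(g) + 4)^2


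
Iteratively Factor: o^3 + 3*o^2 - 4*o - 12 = (o + 2)*(o^2 + o - 6) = (o - 2)*(o + 2)*(o + 3)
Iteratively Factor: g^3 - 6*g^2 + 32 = (g + 2)*(g^2 - 8*g + 16) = (g - 4)*(g + 2)*(g - 4)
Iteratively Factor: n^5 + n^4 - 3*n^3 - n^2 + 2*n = (n - 1)*(n^4 + 2*n^3 - n^2 - 2*n) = (n - 1)*(n + 2)*(n^3 - n) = n*(n - 1)*(n + 2)*(n^2 - 1) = n*(n - 1)*(n + 1)*(n + 2)*(n - 1)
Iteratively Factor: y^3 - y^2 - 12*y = (y - 4)*(y^2 + 3*y) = (y - 4)*(y + 3)*(y)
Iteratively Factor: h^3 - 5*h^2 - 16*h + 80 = (h - 5)*(h^2 - 16) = (h - 5)*(h - 4)*(h + 4)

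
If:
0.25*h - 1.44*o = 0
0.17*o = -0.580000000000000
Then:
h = -19.65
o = -3.41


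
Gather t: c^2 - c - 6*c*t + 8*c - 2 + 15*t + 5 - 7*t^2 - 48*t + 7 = c^2 + 7*c - 7*t^2 + t*(-6*c - 33) + 10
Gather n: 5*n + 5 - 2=5*n + 3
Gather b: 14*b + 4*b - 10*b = 8*b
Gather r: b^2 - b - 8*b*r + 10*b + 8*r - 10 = b^2 + 9*b + r*(8 - 8*b) - 10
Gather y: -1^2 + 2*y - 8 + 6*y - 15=8*y - 24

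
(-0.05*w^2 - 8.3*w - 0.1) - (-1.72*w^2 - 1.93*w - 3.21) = 1.67*w^2 - 6.37*w + 3.11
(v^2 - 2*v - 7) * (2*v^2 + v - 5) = 2*v^4 - 3*v^3 - 21*v^2 + 3*v + 35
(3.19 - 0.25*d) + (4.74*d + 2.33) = 4.49*d + 5.52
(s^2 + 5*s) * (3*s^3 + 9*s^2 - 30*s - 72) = 3*s^5 + 24*s^4 + 15*s^3 - 222*s^2 - 360*s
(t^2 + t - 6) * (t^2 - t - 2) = t^4 - 9*t^2 + 4*t + 12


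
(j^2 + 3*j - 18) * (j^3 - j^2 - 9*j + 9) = j^5 + 2*j^4 - 30*j^3 + 189*j - 162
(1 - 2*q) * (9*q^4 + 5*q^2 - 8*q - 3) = -18*q^5 + 9*q^4 - 10*q^3 + 21*q^2 - 2*q - 3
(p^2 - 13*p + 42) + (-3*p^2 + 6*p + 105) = -2*p^2 - 7*p + 147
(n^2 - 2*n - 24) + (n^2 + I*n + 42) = 2*n^2 - 2*n + I*n + 18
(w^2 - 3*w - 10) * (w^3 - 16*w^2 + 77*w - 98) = w^5 - 19*w^4 + 115*w^3 - 169*w^2 - 476*w + 980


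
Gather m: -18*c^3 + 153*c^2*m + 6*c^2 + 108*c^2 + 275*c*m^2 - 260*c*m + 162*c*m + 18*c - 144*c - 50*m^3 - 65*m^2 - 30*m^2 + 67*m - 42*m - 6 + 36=-18*c^3 + 114*c^2 - 126*c - 50*m^3 + m^2*(275*c - 95) + m*(153*c^2 - 98*c + 25) + 30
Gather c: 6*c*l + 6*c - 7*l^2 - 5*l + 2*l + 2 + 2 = c*(6*l + 6) - 7*l^2 - 3*l + 4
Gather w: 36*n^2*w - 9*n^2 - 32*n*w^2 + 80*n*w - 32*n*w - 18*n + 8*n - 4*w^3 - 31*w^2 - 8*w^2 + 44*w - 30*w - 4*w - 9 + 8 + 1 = -9*n^2 - 10*n - 4*w^3 + w^2*(-32*n - 39) + w*(36*n^2 + 48*n + 10)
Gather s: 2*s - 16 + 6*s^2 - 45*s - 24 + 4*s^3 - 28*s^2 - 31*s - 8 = 4*s^3 - 22*s^2 - 74*s - 48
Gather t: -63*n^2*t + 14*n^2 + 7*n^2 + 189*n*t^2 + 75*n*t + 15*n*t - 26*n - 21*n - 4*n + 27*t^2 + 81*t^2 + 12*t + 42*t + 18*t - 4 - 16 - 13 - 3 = 21*n^2 - 51*n + t^2*(189*n + 108) + t*(-63*n^2 + 90*n + 72) - 36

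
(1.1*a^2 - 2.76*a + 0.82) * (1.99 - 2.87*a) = -3.157*a^3 + 10.1102*a^2 - 7.8458*a + 1.6318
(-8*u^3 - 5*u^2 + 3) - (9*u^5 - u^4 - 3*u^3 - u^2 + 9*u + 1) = -9*u^5 + u^4 - 5*u^3 - 4*u^2 - 9*u + 2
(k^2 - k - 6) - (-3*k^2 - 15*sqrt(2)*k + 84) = 4*k^2 - k + 15*sqrt(2)*k - 90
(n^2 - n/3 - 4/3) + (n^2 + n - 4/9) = 2*n^2 + 2*n/3 - 16/9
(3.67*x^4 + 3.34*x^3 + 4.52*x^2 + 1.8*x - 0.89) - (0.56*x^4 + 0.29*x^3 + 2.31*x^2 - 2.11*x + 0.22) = 3.11*x^4 + 3.05*x^3 + 2.21*x^2 + 3.91*x - 1.11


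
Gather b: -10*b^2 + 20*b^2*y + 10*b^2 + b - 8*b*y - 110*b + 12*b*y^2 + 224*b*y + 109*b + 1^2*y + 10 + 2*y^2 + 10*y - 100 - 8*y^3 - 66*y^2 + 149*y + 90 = 20*b^2*y + b*(12*y^2 + 216*y) - 8*y^3 - 64*y^2 + 160*y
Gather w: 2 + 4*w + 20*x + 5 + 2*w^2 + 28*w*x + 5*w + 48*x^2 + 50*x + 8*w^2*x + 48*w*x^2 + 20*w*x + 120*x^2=w^2*(8*x + 2) + w*(48*x^2 + 48*x + 9) + 168*x^2 + 70*x + 7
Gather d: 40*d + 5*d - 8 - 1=45*d - 9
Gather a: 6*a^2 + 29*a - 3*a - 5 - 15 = 6*a^2 + 26*a - 20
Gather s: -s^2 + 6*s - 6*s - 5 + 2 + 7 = 4 - s^2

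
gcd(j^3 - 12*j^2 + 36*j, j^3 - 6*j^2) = j^2 - 6*j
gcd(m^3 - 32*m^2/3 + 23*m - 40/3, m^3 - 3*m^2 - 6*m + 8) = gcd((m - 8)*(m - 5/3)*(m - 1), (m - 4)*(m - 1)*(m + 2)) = m - 1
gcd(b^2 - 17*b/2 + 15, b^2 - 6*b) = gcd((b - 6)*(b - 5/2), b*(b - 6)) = b - 6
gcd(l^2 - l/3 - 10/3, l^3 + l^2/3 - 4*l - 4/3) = l - 2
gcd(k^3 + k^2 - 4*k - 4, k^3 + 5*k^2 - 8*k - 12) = k^2 - k - 2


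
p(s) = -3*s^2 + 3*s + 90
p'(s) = 3 - 6*s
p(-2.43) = 65.00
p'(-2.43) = 17.58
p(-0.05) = 89.84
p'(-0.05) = 3.30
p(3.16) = 69.52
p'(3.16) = -15.96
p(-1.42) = 79.69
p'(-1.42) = 11.52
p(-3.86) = 33.72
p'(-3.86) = 26.16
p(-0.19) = 89.32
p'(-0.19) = 4.14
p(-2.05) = 71.24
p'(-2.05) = 15.30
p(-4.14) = 26.16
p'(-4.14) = 27.84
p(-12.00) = -378.00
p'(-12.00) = 75.00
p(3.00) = 72.00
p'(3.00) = -15.00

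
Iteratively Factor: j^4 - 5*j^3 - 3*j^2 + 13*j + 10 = (j - 2)*(j^3 - 3*j^2 - 9*j - 5) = (j - 2)*(j + 1)*(j^2 - 4*j - 5) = (j - 2)*(j + 1)^2*(j - 5)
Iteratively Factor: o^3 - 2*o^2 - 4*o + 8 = (o - 2)*(o^2 - 4) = (o - 2)^2*(o + 2)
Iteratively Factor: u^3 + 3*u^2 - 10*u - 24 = (u - 3)*(u^2 + 6*u + 8) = (u - 3)*(u + 4)*(u + 2)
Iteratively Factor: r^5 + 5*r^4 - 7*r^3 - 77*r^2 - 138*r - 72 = (r + 3)*(r^4 + 2*r^3 - 13*r^2 - 38*r - 24) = (r + 2)*(r + 3)*(r^3 - 13*r - 12) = (r - 4)*(r + 2)*(r + 3)*(r^2 + 4*r + 3) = (r - 4)*(r + 2)*(r + 3)^2*(r + 1)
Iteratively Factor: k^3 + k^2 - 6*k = (k + 3)*(k^2 - 2*k) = k*(k + 3)*(k - 2)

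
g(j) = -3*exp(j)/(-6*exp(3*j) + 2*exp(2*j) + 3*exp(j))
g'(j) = -3*exp(j)/(-6*exp(3*j) + 2*exp(2*j) + 3*exp(j)) - 3*(18*exp(3*j) - 4*exp(2*j) - 3*exp(j))*exp(j)/(-6*exp(3*j) + 2*exp(2*j) + 3*exp(j))^2 = (6 - 36*exp(j))*exp(j)/(-6*exp(2*j) + 2*exp(j) + 3)^2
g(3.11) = 0.00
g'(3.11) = -0.00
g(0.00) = 3.00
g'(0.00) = -30.00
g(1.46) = 0.03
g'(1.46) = -0.06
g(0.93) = 0.10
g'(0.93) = -0.23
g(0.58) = 0.24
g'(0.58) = -0.66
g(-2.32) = -0.96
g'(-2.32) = 0.02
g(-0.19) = -5.45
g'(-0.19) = -64.81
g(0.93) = 0.10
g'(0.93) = -0.23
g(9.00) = 0.00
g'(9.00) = 0.00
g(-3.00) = -0.97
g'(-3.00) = 0.02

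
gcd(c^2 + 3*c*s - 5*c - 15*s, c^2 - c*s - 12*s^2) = c + 3*s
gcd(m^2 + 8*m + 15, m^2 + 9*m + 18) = m + 3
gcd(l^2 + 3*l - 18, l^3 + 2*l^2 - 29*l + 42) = l - 3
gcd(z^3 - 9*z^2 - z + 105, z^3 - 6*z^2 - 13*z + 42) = z^2 - 4*z - 21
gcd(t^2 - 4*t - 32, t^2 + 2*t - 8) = t + 4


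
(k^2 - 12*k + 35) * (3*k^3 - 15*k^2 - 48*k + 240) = 3*k^5 - 51*k^4 + 237*k^3 + 291*k^2 - 4560*k + 8400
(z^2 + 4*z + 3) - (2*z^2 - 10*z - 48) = -z^2 + 14*z + 51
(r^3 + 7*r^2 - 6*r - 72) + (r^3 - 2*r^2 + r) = 2*r^3 + 5*r^2 - 5*r - 72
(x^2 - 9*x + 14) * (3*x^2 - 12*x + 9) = 3*x^4 - 39*x^3 + 159*x^2 - 249*x + 126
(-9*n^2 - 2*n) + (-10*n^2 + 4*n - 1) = -19*n^2 + 2*n - 1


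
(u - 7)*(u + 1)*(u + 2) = u^3 - 4*u^2 - 19*u - 14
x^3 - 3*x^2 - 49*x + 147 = (x - 7)*(x - 3)*(x + 7)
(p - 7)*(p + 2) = p^2 - 5*p - 14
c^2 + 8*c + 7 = (c + 1)*(c + 7)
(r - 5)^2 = r^2 - 10*r + 25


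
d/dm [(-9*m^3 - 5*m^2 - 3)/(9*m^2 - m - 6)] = (-81*m^4 + 18*m^3 + 167*m^2 + 114*m - 3)/(81*m^4 - 18*m^3 - 107*m^2 + 12*m + 36)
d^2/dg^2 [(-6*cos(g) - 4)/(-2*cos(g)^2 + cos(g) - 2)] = -4*(3*(cos(2*g) - 1)^2/2 - 87*cos(g)/4 - 21*cos(2*g) + 19*cos(3*g)/4 + 29)*cos(g)/(-cos(g) + cos(2*g) + 3)^3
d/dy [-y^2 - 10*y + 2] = -2*y - 10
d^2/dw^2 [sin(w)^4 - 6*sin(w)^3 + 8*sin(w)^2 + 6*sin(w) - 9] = -16*sin(w)^4 + 54*sin(w)^3 - 20*sin(w)^2 - 42*sin(w) + 16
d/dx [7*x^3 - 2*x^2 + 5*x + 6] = 21*x^2 - 4*x + 5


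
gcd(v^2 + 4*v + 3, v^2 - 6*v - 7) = v + 1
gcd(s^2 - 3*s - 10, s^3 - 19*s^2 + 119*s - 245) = s - 5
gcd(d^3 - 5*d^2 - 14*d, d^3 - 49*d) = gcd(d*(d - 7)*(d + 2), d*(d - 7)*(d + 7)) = d^2 - 7*d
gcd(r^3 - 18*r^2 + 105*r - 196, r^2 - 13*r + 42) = r - 7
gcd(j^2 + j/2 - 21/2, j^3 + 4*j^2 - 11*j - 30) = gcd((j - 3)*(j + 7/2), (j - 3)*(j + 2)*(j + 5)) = j - 3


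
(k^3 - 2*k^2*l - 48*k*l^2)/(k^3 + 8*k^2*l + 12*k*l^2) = (k - 8*l)/(k + 2*l)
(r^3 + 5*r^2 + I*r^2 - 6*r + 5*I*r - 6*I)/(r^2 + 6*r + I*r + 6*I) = r - 1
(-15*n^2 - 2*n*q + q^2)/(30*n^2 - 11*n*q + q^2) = (3*n + q)/(-6*n + q)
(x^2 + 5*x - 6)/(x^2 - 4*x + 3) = (x + 6)/(x - 3)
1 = 1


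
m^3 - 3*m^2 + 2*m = m*(m - 2)*(m - 1)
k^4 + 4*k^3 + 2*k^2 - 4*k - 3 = (k - 1)*(k + 1)^2*(k + 3)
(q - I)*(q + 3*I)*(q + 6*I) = q^3 + 8*I*q^2 - 9*q + 18*I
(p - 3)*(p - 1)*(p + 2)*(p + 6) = p^4 + 4*p^3 - 17*p^2 - 24*p + 36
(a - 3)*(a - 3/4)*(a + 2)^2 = a^4 + a^3/4 - 35*a^2/4 - 6*a + 9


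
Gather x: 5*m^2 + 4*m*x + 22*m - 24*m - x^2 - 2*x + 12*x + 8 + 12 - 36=5*m^2 - 2*m - x^2 + x*(4*m + 10) - 16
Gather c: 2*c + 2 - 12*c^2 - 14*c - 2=-12*c^2 - 12*c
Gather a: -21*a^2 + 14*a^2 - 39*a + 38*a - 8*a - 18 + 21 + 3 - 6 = -7*a^2 - 9*a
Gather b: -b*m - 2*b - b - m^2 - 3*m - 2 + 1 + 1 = b*(-m - 3) - m^2 - 3*m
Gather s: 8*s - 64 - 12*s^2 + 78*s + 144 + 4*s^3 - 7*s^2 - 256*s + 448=4*s^3 - 19*s^2 - 170*s + 528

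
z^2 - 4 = (z - 2)*(z + 2)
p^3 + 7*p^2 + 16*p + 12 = (p + 2)^2*(p + 3)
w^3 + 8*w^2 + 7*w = w*(w + 1)*(w + 7)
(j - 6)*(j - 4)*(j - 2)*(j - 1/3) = j^4 - 37*j^3/3 + 48*j^2 - 188*j/3 + 16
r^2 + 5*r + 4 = (r + 1)*(r + 4)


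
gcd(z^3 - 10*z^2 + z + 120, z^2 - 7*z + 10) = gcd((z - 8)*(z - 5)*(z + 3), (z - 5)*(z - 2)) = z - 5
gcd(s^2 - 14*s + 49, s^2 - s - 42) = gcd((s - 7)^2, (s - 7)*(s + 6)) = s - 7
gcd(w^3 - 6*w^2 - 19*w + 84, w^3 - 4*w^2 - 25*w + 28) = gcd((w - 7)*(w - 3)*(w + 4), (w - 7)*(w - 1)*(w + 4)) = w^2 - 3*w - 28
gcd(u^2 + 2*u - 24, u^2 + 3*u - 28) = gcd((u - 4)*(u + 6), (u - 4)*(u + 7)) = u - 4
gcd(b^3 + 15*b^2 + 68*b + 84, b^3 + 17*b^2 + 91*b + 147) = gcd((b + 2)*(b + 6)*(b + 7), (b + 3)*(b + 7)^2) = b + 7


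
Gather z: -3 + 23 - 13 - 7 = 0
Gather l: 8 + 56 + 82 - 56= 90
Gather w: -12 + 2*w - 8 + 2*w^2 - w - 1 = 2*w^2 + w - 21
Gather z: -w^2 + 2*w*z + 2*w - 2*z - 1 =-w^2 + 2*w + z*(2*w - 2) - 1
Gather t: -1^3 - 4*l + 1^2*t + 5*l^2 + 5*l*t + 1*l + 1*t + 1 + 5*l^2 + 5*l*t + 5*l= 10*l^2 + 2*l + t*(10*l + 2)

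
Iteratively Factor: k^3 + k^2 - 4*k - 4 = (k + 1)*(k^2 - 4) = (k + 1)*(k + 2)*(k - 2)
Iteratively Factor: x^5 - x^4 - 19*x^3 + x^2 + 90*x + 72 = (x + 2)*(x^4 - 3*x^3 - 13*x^2 + 27*x + 36) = (x + 2)*(x + 3)*(x^3 - 6*x^2 + 5*x + 12) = (x - 3)*(x + 2)*(x + 3)*(x^2 - 3*x - 4) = (x - 4)*(x - 3)*(x + 2)*(x + 3)*(x + 1)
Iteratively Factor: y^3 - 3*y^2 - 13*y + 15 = (y - 1)*(y^2 - 2*y - 15) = (y - 5)*(y - 1)*(y + 3)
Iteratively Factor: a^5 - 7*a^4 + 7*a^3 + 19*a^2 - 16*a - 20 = (a - 5)*(a^4 - 2*a^3 - 3*a^2 + 4*a + 4) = (a - 5)*(a - 2)*(a^3 - 3*a - 2) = (a - 5)*(a - 2)*(a + 1)*(a^2 - a - 2) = (a - 5)*(a - 2)^2*(a + 1)*(a + 1)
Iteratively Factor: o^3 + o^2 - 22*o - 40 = (o + 2)*(o^2 - o - 20) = (o + 2)*(o + 4)*(o - 5)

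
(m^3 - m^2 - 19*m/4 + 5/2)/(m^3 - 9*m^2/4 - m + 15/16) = 4*(m + 2)/(4*m + 3)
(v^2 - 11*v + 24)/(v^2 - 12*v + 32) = (v - 3)/(v - 4)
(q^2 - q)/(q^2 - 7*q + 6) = q/(q - 6)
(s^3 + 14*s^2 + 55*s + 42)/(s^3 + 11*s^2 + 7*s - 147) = (s^2 + 7*s + 6)/(s^2 + 4*s - 21)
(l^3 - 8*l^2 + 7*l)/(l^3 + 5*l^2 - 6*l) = (l - 7)/(l + 6)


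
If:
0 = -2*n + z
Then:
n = z/2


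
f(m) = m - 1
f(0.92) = -0.08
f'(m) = 1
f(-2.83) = -3.83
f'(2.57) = 1.00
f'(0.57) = 1.00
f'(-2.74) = 1.00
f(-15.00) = -16.00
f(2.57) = 1.57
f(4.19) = 3.19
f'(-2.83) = 1.00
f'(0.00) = 1.00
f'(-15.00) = 1.00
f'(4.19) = 1.00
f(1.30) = 0.30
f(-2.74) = -3.74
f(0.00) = -1.00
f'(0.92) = 1.00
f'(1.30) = 1.00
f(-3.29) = -4.29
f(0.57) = -0.43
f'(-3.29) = 1.00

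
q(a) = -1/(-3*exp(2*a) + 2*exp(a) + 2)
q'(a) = -(6*exp(2*a) - 2*exp(a))/(-3*exp(2*a) + 2*exp(a) + 2)^2 = (2 - 6*exp(a))*exp(a)/(-3*exp(2*a) + 2*exp(a) + 2)^2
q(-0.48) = -0.48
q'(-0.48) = -0.24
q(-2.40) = -0.46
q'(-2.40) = 0.03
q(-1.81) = -0.45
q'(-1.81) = 0.03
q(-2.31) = -0.46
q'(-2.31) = 0.03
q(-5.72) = -0.50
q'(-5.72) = 0.00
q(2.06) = 0.01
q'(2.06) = -0.01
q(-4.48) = -0.49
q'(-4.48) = 0.01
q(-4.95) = -0.50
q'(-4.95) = 0.00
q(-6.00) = -0.50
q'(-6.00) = 0.00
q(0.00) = -1.00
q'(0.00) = -4.00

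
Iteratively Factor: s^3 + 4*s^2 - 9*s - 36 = (s + 3)*(s^2 + s - 12) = (s - 3)*(s + 3)*(s + 4)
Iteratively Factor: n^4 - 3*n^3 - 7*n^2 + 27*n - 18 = (n - 3)*(n^3 - 7*n + 6) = (n - 3)*(n + 3)*(n^2 - 3*n + 2) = (n - 3)*(n - 1)*(n + 3)*(n - 2)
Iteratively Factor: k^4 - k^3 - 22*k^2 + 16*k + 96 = (k - 4)*(k^3 + 3*k^2 - 10*k - 24) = (k - 4)*(k + 2)*(k^2 + k - 12) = (k - 4)*(k - 3)*(k + 2)*(k + 4)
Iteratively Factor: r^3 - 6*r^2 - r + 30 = (r - 5)*(r^2 - r - 6) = (r - 5)*(r - 3)*(r + 2)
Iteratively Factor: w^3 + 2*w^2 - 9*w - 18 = (w + 2)*(w^2 - 9) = (w + 2)*(w + 3)*(w - 3)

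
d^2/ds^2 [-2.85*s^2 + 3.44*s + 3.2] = -5.70000000000000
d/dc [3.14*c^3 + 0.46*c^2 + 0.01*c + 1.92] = 9.42*c^2 + 0.92*c + 0.01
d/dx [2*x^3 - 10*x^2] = 2*x*(3*x - 10)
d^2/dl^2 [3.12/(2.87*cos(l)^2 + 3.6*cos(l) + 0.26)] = (-102.796512*(1 - cos(l)^2)^2 - 96.70752*cos(l)^3 - 82.5208799999999*cos(l)^2 + 196.33536*cos(l) + 179.010624)/(2.87*cos(l)^2 + 3.6*cos(l) + 0.26)^3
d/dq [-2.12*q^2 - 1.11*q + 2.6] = -4.24*q - 1.11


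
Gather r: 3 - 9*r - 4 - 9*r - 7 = -18*r - 8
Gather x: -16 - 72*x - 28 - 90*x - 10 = -162*x - 54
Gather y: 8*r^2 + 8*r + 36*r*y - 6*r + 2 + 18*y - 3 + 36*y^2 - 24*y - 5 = 8*r^2 + 2*r + 36*y^2 + y*(36*r - 6) - 6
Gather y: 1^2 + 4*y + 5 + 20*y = 24*y + 6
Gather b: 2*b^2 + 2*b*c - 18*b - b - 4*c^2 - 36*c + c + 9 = 2*b^2 + b*(2*c - 19) - 4*c^2 - 35*c + 9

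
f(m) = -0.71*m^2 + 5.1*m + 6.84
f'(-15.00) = 26.40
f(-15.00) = -229.41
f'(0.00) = 5.10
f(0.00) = 6.84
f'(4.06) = -0.67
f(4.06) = 15.84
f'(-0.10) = 5.24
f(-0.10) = 6.32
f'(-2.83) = 9.12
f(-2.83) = -13.28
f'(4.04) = -0.64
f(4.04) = 15.86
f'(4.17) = -0.82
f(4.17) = 15.76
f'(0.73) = 4.06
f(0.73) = 10.18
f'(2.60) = 1.41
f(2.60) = 15.30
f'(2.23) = 1.93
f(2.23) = 14.68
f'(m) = 5.1 - 1.42*m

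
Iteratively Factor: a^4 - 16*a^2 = (a - 4)*(a^3 + 4*a^2) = (a - 4)*(a + 4)*(a^2) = a*(a - 4)*(a + 4)*(a)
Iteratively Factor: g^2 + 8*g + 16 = (g + 4)*(g + 4)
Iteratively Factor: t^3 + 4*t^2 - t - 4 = (t + 1)*(t^2 + 3*t - 4) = (t - 1)*(t + 1)*(t + 4)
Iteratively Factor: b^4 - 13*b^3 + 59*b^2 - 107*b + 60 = (b - 1)*(b^3 - 12*b^2 + 47*b - 60) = (b - 5)*(b - 1)*(b^2 - 7*b + 12) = (b - 5)*(b - 4)*(b - 1)*(b - 3)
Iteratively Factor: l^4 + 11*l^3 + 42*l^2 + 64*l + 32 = (l + 1)*(l^3 + 10*l^2 + 32*l + 32) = (l + 1)*(l + 2)*(l^2 + 8*l + 16) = (l + 1)*(l + 2)*(l + 4)*(l + 4)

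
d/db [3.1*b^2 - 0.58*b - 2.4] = 6.2*b - 0.58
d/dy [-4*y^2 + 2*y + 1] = 2 - 8*y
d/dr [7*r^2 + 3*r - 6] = 14*r + 3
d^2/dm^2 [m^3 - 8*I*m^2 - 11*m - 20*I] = 6*m - 16*I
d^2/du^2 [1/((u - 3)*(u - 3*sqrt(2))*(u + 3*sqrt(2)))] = 6*(2*u^4 - 8*u^3 - 9*u^2 + 162)/(u^9 - 9*u^8 - 27*u^7 + 459*u^6 - 486*u^5 - 7290*u^4 + 20412*u^3 + 26244*u^2 - 157464*u + 157464)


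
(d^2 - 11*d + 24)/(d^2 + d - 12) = (d - 8)/(d + 4)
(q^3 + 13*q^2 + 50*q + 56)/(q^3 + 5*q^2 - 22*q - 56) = (q + 4)/(q - 4)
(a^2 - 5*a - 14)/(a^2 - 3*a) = (a^2 - 5*a - 14)/(a*(a - 3))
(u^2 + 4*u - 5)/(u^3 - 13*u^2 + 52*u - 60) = (u^2 + 4*u - 5)/(u^3 - 13*u^2 + 52*u - 60)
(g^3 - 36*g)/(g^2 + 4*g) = (g^2 - 36)/(g + 4)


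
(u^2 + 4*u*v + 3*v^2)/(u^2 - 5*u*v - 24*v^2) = (u + v)/(u - 8*v)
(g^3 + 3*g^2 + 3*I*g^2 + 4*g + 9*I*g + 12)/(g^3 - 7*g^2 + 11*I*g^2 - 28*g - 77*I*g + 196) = (g^2 + g*(3 - I) - 3*I)/(g^2 + 7*g*(-1 + I) - 49*I)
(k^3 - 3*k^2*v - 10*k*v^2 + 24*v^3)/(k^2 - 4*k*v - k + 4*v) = (k^2 + k*v - 6*v^2)/(k - 1)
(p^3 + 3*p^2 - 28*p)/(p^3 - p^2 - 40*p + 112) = p/(p - 4)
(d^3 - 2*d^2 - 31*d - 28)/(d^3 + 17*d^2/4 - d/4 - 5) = 4*(d^2 - 6*d - 7)/(4*d^2 + d - 5)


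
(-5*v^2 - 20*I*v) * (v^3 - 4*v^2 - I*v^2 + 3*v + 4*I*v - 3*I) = -5*v^5 + 20*v^4 - 15*I*v^4 - 35*v^3 + 60*I*v^3 + 80*v^2 - 45*I*v^2 - 60*v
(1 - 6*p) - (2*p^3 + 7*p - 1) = -2*p^3 - 13*p + 2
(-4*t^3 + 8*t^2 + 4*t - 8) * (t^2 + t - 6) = -4*t^5 + 4*t^4 + 36*t^3 - 52*t^2 - 32*t + 48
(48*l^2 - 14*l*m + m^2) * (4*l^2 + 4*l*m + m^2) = 192*l^4 + 136*l^3*m - 4*l^2*m^2 - 10*l*m^3 + m^4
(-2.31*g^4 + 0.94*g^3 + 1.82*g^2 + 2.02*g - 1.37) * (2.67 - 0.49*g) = 1.1319*g^5 - 6.6283*g^4 + 1.618*g^3 + 3.8696*g^2 + 6.0647*g - 3.6579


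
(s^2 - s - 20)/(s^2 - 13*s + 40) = (s + 4)/(s - 8)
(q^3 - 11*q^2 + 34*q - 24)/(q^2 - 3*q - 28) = (-q^3 + 11*q^2 - 34*q + 24)/(-q^2 + 3*q + 28)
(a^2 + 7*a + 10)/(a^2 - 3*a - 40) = (a + 2)/(a - 8)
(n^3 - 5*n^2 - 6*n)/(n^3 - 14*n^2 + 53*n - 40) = n*(n^2 - 5*n - 6)/(n^3 - 14*n^2 + 53*n - 40)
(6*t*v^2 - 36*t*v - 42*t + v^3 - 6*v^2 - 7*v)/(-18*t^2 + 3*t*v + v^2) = (-v^2 + 6*v + 7)/(3*t - v)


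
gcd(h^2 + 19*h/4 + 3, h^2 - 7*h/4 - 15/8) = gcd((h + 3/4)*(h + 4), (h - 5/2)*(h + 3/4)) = h + 3/4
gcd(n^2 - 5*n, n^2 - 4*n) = n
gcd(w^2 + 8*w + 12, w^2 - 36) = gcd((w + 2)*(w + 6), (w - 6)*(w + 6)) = w + 6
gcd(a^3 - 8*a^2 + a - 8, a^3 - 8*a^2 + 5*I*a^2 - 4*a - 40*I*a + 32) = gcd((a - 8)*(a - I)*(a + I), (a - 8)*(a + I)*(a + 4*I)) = a^2 + a*(-8 + I) - 8*I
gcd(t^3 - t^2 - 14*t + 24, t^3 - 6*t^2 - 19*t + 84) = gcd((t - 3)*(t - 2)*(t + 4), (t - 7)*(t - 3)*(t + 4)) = t^2 + t - 12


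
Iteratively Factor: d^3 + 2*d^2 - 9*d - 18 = (d + 3)*(d^2 - d - 6) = (d - 3)*(d + 3)*(d + 2)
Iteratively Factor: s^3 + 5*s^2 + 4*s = (s + 4)*(s^2 + s) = (s + 1)*(s + 4)*(s)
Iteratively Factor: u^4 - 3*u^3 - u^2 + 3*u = (u - 3)*(u^3 - u) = (u - 3)*(u + 1)*(u^2 - u) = u*(u - 3)*(u + 1)*(u - 1)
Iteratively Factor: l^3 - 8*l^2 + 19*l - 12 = (l - 4)*(l^2 - 4*l + 3) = (l - 4)*(l - 3)*(l - 1)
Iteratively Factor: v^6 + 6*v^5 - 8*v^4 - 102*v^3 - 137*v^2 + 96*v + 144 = (v + 1)*(v^5 + 5*v^4 - 13*v^3 - 89*v^2 - 48*v + 144) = (v + 1)*(v + 4)*(v^4 + v^3 - 17*v^2 - 21*v + 36) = (v - 1)*(v + 1)*(v + 4)*(v^3 + 2*v^2 - 15*v - 36) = (v - 1)*(v + 1)*(v + 3)*(v + 4)*(v^2 - v - 12) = (v - 1)*(v + 1)*(v + 3)^2*(v + 4)*(v - 4)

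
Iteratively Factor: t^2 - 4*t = (t - 4)*(t)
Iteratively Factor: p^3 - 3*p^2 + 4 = (p + 1)*(p^2 - 4*p + 4) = (p - 2)*(p + 1)*(p - 2)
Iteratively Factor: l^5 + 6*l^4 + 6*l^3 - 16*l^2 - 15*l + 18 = (l - 1)*(l^4 + 7*l^3 + 13*l^2 - 3*l - 18) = (l - 1)*(l + 3)*(l^3 + 4*l^2 + l - 6) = (l - 1)*(l + 3)^2*(l^2 + l - 2) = (l - 1)^2*(l + 3)^2*(l + 2)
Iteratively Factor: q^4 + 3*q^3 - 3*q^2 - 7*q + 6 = (q - 1)*(q^3 + 4*q^2 + q - 6) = (q - 1)^2*(q^2 + 5*q + 6) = (q - 1)^2*(q + 3)*(q + 2)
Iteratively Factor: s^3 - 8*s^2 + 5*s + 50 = (s - 5)*(s^2 - 3*s - 10) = (s - 5)^2*(s + 2)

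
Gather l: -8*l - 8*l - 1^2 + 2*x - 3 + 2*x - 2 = -16*l + 4*x - 6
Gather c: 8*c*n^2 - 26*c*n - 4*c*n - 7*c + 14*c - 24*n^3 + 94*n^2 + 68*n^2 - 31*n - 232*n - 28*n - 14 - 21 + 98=c*(8*n^2 - 30*n + 7) - 24*n^3 + 162*n^2 - 291*n + 63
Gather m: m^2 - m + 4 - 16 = m^2 - m - 12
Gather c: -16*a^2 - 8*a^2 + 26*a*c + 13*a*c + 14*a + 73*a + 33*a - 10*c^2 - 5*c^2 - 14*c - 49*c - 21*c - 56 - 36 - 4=-24*a^2 + 120*a - 15*c^2 + c*(39*a - 84) - 96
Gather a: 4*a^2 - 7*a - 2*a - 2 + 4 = 4*a^2 - 9*a + 2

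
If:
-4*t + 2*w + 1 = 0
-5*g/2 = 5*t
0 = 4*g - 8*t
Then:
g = 0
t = 0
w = -1/2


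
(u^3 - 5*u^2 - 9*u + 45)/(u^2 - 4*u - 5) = (u^2 - 9)/(u + 1)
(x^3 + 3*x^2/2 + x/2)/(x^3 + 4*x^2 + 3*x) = (x + 1/2)/(x + 3)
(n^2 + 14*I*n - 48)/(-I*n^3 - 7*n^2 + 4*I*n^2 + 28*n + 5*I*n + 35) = (I*n^2 - 14*n - 48*I)/(n^3 - n^2*(4 + 7*I) + n*(-5 + 28*I) + 35*I)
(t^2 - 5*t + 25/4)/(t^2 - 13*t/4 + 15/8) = 2*(2*t - 5)/(4*t - 3)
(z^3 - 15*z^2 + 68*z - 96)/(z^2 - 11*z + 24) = z - 4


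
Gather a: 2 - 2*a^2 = 2 - 2*a^2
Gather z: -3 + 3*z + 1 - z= 2*z - 2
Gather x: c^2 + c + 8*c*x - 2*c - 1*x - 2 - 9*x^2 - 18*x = c^2 - c - 9*x^2 + x*(8*c - 19) - 2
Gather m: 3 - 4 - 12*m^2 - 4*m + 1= -12*m^2 - 4*m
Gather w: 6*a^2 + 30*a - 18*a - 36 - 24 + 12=6*a^2 + 12*a - 48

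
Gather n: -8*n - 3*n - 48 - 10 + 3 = -11*n - 55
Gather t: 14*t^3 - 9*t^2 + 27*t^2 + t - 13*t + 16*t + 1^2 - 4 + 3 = 14*t^3 + 18*t^2 + 4*t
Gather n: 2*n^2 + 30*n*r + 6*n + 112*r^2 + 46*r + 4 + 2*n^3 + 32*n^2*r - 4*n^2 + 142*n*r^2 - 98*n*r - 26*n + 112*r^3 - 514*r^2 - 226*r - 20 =2*n^3 + n^2*(32*r - 2) + n*(142*r^2 - 68*r - 20) + 112*r^3 - 402*r^2 - 180*r - 16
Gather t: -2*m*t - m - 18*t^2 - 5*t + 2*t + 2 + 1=-m - 18*t^2 + t*(-2*m - 3) + 3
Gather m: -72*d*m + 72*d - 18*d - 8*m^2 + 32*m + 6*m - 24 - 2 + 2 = 54*d - 8*m^2 + m*(38 - 72*d) - 24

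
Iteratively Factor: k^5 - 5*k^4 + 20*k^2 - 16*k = (k)*(k^4 - 5*k^3 + 20*k - 16) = k*(k - 1)*(k^3 - 4*k^2 - 4*k + 16) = k*(k - 4)*(k - 1)*(k^2 - 4) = k*(k - 4)*(k - 1)*(k + 2)*(k - 2)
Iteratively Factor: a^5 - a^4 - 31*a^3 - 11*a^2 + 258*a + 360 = (a + 2)*(a^4 - 3*a^3 - 25*a^2 + 39*a + 180) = (a - 4)*(a + 2)*(a^3 + a^2 - 21*a - 45) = (a - 4)*(a + 2)*(a + 3)*(a^2 - 2*a - 15) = (a - 5)*(a - 4)*(a + 2)*(a + 3)*(a + 3)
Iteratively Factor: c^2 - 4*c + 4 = (c - 2)*(c - 2)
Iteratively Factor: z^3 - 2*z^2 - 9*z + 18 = (z + 3)*(z^2 - 5*z + 6) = (z - 3)*(z + 3)*(z - 2)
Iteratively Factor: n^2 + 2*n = (n + 2)*(n)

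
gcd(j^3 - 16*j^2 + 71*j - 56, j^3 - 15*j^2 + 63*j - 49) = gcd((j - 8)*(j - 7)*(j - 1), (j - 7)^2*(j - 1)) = j^2 - 8*j + 7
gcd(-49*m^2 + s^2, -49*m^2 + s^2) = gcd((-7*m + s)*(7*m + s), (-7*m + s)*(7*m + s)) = -49*m^2 + s^2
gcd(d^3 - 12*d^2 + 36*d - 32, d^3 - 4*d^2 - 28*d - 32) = d - 8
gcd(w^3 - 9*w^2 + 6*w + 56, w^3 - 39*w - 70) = w^2 - 5*w - 14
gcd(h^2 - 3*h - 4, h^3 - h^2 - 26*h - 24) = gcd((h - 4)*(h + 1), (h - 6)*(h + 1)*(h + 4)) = h + 1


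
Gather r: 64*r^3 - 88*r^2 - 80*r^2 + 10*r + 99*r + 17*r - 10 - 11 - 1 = 64*r^3 - 168*r^2 + 126*r - 22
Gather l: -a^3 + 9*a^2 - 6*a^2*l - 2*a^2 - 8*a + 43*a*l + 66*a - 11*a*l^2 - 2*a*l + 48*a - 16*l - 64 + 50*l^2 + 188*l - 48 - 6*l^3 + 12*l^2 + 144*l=-a^3 + 7*a^2 + 106*a - 6*l^3 + l^2*(62 - 11*a) + l*(-6*a^2 + 41*a + 316) - 112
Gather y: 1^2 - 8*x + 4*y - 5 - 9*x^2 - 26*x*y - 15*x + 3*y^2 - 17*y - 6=-9*x^2 - 23*x + 3*y^2 + y*(-26*x - 13) - 10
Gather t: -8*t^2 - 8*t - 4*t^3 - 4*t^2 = -4*t^3 - 12*t^2 - 8*t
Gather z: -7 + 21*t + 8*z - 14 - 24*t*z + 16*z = 21*t + z*(24 - 24*t) - 21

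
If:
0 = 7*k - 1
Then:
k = 1/7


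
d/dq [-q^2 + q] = 1 - 2*q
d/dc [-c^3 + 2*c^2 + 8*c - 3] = -3*c^2 + 4*c + 8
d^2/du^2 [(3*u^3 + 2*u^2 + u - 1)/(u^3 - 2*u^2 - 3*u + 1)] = 4*(4*u^6 + 15*u^5 - 6*u^4 + 15*u^3 - 12*u^2 - 3)/(u^9 - 6*u^8 + 3*u^7 + 31*u^6 - 21*u^5 - 60*u^4 + 12*u^3 + 21*u^2 - 9*u + 1)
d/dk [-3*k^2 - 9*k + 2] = -6*k - 9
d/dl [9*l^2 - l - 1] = 18*l - 1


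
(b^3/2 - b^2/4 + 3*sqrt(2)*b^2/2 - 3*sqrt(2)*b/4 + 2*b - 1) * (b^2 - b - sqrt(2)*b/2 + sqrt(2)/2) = b^5/2 - 3*b^4/4 + 5*sqrt(2)*b^4/4 - 15*sqrt(2)*b^3/8 + 3*b^3/4 - 3*b^2/4 - 3*sqrt(2)*b^2/8 + b/4 + 3*sqrt(2)*b/2 - sqrt(2)/2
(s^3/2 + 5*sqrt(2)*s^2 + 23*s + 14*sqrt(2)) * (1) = s^3/2 + 5*sqrt(2)*s^2 + 23*s + 14*sqrt(2)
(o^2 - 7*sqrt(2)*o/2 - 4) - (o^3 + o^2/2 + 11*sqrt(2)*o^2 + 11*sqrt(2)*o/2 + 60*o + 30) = -o^3 - 11*sqrt(2)*o^2 + o^2/2 - 60*o - 9*sqrt(2)*o - 34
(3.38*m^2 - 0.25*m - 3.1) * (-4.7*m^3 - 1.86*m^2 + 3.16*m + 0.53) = -15.886*m^5 - 5.1118*m^4 + 25.7158*m^3 + 6.7674*m^2 - 9.9285*m - 1.643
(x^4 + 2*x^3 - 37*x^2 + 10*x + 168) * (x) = x^5 + 2*x^4 - 37*x^3 + 10*x^2 + 168*x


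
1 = 1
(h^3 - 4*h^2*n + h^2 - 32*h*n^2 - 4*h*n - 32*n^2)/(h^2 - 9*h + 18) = (h^3 - 4*h^2*n + h^2 - 32*h*n^2 - 4*h*n - 32*n^2)/(h^2 - 9*h + 18)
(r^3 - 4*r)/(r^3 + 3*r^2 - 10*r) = (r + 2)/(r + 5)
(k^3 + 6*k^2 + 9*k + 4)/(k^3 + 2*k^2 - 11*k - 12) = (k + 1)/(k - 3)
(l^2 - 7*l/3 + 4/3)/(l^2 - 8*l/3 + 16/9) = 3*(l - 1)/(3*l - 4)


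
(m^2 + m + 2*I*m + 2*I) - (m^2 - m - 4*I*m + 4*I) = 2*m + 6*I*m - 2*I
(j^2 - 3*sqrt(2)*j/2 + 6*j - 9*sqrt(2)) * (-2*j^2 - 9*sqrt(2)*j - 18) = -2*j^4 - 12*j^3 - 6*sqrt(2)*j^3 - 36*sqrt(2)*j^2 + 9*j^2 + 27*sqrt(2)*j + 54*j + 162*sqrt(2)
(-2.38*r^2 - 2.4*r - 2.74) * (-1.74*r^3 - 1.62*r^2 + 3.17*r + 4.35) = 4.1412*r^5 + 8.0316*r^4 + 1.111*r^3 - 13.5222*r^2 - 19.1258*r - 11.919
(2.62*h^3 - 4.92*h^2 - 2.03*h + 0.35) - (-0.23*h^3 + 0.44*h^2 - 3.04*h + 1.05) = 2.85*h^3 - 5.36*h^2 + 1.01*h - 0.7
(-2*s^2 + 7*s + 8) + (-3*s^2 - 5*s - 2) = -5*s^2 + 2*s + 6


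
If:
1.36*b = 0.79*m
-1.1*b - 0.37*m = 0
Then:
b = 0.00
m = 0.00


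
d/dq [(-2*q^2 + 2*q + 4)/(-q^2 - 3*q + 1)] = 2*(4*q^2 + 2*q + 7)/(q^4 + 6*q^3 + 7*q^2 - 6*q + 1)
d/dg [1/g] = -1/g^2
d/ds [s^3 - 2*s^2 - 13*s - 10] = 3*s^2 - 4*s - 13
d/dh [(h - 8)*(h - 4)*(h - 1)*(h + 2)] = 4*h^3 - 33*h^2 + 36*h + 56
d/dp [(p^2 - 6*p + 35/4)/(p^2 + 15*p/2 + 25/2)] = 3*(36*p^2 + 20*p - 375)/(2*(4*p^4 + 60*p^3 + 325*p^2 + 750*p + 625))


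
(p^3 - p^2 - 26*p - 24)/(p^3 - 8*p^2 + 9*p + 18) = (p + 4)/(p - 3)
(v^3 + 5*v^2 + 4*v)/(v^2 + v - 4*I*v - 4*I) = v*(v + 4)/(v - 4*I)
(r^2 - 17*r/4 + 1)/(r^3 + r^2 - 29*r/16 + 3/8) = 4*(r - 4)/(4*r^2 + 5*r - 6)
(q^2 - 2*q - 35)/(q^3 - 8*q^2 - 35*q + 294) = (q + 5)/(q^2 - q - 42)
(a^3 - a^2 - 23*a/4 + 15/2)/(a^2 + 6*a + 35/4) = (2*a^2 - 7*a + 6)/(2*a + 7)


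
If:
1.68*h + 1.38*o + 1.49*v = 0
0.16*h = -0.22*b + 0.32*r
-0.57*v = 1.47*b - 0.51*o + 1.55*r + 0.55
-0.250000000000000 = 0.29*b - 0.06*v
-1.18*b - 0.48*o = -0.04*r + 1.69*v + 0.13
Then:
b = -0.71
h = 0.30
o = -1.16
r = -0.34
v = 0.74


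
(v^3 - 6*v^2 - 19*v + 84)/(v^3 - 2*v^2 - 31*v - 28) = (v - 3)/(v + 1)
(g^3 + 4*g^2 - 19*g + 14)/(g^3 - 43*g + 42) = (g - 2)/(g - 6)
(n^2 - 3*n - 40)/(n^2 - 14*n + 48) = (n + 5)/(n - 6)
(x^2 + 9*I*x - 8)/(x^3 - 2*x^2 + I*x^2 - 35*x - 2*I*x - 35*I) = (x + 8*I)/(x^2 - 2*x - 35)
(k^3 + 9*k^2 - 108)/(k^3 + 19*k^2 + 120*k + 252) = (k - 3)/(k + 7)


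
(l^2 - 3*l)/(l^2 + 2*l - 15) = l/(l + 5)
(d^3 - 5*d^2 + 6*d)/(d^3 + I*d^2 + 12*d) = (d^2 - 5*d + 6)/(d^2 + I*d + 12)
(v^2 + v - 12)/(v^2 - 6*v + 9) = (v + 4)/(v - 3)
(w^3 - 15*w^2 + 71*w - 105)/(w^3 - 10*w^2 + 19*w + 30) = (w^2 - 10*w + 21)/(w^2 - 5*w - 6)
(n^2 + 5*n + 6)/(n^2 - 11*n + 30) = (n^2 + 5*n + 6)/(n^2 - 11*n + 30)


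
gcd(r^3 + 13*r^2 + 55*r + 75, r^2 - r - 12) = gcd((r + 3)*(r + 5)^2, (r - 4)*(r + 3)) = r + 3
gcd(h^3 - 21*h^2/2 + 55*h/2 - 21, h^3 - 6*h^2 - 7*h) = h - 7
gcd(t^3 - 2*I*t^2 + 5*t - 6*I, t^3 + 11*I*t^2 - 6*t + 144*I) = t - 3*I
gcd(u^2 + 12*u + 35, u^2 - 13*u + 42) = 1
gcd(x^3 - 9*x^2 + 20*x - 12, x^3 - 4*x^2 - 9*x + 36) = 1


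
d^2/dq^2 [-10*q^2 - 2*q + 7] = -20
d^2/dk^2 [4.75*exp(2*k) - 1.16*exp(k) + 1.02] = (19.0*exp(k) - 1.16)*exp(k)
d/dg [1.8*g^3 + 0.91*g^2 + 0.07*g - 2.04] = 5.4*g^2 + 1.82*g + 0.07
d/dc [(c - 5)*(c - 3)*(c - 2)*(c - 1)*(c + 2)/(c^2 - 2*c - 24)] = (3*c^6 - 26*c^5 - 47*c^4 + 788*c^3 - 1318*c^2 - 1128*c + 2328)/(c^4 - 4*c^3 - 44*c^2 + 96*c + 576)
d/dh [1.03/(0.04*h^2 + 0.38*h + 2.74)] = (-0.0824*h - 0.3914)/(0.04*h^2 + 0.38*h + 2.74)^2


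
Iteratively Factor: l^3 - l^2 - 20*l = (l + 4)*(l^2 - 5*l) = l*(l + 4)*(l - 5)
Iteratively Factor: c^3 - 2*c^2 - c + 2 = (c - 2)*(c^2 - 1) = (c - 2)*(c - 1)*(c + 1)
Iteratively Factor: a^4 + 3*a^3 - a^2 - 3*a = (a - 1)*(a^3 + 4*a^2 + 3*a) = (a - 1)*(a + 1)*(a^2 + 3*a) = a*(a - 1)*(a + 1)*(a + 3)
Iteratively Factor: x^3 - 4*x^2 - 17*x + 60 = (x - 3)*(x^2 - x - 20) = (x - 5)*(x - 3)*(x + 4)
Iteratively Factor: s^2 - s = (s)*(s - 1)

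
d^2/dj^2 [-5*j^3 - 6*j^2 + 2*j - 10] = -30*j - 12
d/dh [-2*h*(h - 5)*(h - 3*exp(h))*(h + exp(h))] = 4*h^3*exp(h) - 8*h^3 + 12*h^2*exp(2*h) - 8*h^2*exp(h) + 30*h^2 - 48*h*exp(2*h) - 40*h*exp(h) - 30*exp(2*h)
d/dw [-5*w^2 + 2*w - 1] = 2 - 10*w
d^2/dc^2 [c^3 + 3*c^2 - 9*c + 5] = 6*c + 6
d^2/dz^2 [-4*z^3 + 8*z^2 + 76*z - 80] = 16 - 24*z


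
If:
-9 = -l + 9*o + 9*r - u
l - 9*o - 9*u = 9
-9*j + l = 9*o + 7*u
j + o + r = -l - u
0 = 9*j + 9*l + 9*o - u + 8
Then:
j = 49/45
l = -12/25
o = -109/75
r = 4/9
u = 2/5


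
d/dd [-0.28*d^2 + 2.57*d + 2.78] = 2.57 - 0.56*d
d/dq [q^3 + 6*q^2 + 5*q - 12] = 3*q^2 + 12*q + 5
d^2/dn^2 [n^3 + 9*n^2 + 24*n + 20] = 6*n + 18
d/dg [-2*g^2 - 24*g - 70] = -4*g - 24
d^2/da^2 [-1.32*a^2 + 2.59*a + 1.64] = -2.64000000000000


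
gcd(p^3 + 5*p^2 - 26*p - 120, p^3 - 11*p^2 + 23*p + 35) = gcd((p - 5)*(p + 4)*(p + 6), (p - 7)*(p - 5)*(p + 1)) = p - 5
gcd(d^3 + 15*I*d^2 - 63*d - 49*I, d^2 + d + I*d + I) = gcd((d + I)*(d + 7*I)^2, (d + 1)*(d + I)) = d + I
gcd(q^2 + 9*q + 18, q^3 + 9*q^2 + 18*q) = q^2 + 9*q + 18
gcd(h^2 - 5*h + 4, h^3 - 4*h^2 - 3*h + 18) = 1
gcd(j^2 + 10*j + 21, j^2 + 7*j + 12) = j + 3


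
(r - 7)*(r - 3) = r^2 - 10*r + 21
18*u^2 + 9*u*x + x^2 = (3*u + x)*(6*u + x)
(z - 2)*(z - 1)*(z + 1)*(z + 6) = z^4 + 4*z^3 - 13*z^2 - 4*z + 12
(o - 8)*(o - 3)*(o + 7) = o^3 - 4*o^2 - 53*o + 168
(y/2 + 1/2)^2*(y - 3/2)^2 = y^4/4 - y^3/4 - 11*y^2/16 + 3*y/8 + 9/16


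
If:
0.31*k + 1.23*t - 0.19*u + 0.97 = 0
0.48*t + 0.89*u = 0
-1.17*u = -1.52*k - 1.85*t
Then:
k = 1.92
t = -1.17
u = 0.63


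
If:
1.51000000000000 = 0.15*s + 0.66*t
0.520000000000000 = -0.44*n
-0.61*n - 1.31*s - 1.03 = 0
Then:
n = -1.18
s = -0.24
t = 2.34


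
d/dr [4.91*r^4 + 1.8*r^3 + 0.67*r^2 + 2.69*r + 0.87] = 19.64*r^3 + 5.4*r^2 + 1.34*r + 2.69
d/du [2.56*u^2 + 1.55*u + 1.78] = 5.12*u + 1.55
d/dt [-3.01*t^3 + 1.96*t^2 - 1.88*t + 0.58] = -9.03*t^2 + 3.92*t - 1.88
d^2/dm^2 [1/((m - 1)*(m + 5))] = 2*((m - 1)^2 + (m - 1)*(m + 5) + (m + 5)^2)/((m - 1)^3*(m + 5)^3)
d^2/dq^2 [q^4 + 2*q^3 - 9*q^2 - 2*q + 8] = 12*q^2 + 12*q - 18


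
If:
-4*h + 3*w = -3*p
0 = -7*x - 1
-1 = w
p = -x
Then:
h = -9/14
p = 1/7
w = -1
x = -1/7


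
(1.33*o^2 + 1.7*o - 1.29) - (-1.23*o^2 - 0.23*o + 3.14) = 2.56*o^2 + 1.93*o - 4.43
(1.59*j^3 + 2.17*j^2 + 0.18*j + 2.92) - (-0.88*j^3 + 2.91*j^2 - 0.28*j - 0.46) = 2.47*j^3 - 0.74*j^2 + 0.46*j + 3.38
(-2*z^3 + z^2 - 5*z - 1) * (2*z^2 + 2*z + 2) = -4*z^5 - 2*z^4 - 12*z^3 - 10*z^2 - 12*z - 2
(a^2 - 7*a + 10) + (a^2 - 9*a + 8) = 2*a^2 - 16*a + 18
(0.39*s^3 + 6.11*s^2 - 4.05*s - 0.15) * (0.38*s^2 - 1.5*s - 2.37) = 0.1482*s^5 + 1.7368*s^4 - 11.6283*s^3 - 8.4627*s^2 + 9.8235*s + 0.3555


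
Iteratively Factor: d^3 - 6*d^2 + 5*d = (d - 1)*(d^2 - 5*d) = (d - 5)*(d - 1)*(d)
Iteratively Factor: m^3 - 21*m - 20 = (m + 4)*(m^2 - 4*m - 5) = (m + 1)*(m + 4)*(m - 5)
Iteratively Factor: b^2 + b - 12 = (b - 3)*(b + 4)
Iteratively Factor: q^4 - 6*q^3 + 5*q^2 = (q)*(q^3 - 6*q^2 + 5*q) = q*(q - 5)*(q^2 - q) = q*(q - 5)*(q - 1)*(q)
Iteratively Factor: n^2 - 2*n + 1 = (n - 1)*(n - 1)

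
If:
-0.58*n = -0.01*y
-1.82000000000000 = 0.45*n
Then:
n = -4.04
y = -234.58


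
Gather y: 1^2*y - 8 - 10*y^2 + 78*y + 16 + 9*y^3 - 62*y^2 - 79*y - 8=9*y^3 - 72*y^2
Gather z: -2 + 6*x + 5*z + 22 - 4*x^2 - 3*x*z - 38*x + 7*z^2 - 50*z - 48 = -4*x^2 - 32*x + 7*z^2 + z*(-3*x - 45) - 28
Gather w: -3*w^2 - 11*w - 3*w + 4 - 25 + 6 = -3*w^2 - 14*w - 15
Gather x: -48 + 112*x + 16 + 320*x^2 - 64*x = 320*x^2 + 48*x - 32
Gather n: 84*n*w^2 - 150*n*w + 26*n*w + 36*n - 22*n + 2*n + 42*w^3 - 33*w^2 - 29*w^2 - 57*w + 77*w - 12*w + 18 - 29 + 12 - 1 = n*(84*w^2 - 124*w + 16) + 42*w^3 - 62*w^2 + 8*w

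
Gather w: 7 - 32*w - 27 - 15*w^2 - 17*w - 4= -15*w^2 - 49*w - 24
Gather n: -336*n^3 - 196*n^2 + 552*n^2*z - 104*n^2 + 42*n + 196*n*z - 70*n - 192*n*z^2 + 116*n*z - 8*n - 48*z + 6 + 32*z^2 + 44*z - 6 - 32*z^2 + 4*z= -336*n^3 + n^2*(552*z - 300) + n*(-192*z^2 + 312*z - 36)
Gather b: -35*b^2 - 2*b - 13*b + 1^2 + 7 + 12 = -35*b^2 - 15*b + 20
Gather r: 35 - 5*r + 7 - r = 42 - 6*r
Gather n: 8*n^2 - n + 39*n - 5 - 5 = 8*n^2 + 38*n - 10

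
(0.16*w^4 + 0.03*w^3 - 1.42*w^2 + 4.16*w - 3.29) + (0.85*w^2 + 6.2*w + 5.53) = 0.16*w^4 + 0.03*w^3 - 0.57*w^2 + 10.36*w + 2.24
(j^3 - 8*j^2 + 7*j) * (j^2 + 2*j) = j^5 - 6*j^4 - 9*j^3 + 14*j^2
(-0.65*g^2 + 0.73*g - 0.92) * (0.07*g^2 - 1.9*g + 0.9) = -0.0455*g^4 + 1.2861*g^3 - 2.0364*g^2 + 2.405*g - 0.828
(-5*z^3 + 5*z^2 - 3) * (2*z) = -10*z^4 + 10*z^3 - 6*z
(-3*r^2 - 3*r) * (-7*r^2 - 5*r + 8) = 21*r^4 + 36*r^3 - 9*r^2 - 24*r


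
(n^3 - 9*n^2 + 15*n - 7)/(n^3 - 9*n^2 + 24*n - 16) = (n^2 - 8*n + 7)/(n^2 - 8*n + 16)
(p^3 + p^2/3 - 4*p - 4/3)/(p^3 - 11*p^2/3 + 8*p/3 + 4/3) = (p + 2)/(p - 2)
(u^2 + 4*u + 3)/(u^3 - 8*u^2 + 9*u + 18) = (u + 3)/(u^2 - 9*u + 18)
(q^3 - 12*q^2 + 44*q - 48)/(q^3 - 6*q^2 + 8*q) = (q - 6)/q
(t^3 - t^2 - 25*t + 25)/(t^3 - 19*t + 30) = (t^2 - 6*t + 5)/(t^2 - 5*t + 6)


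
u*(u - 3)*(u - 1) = u^3 - 4*u^2 + 3*u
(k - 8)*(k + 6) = k^2 - 2*k - 48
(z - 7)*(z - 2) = z^2 - 9*z + 14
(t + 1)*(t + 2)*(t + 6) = t^3 + 9*t^2 + 20*t + 12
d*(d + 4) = d^2 + 4*d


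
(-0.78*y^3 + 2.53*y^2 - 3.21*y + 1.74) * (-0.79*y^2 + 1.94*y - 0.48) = 0.6162*y^5 - 3.5119*y^4 + 7.8185*y^3 - 8.8164*y^2 + 4.9164*y - 0.8352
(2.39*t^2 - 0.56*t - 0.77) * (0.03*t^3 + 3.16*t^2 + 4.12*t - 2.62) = 0.0717*t^5 + 7.5356*t^4 + 8.0541*t^3 - 11.0022*t^2 - 1.7052*t + 2.0174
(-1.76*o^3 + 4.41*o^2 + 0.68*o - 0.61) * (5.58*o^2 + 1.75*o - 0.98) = -9.8208*o^5 + 21.5278*o^4 + 13.2367*o^3 - 6.5356*o^2 - 1.7339*o + 0.5978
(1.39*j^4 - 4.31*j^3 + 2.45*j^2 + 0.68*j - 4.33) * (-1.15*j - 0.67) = -1.5985*j^5 + 4.0252*j^4 + 0.0701999999999998*j^3 - 2.4235*j^2 + 4.5239*j + 2.9011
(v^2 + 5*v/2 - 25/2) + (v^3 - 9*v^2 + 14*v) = v^3 - 8*v^2 + 33*v/2 - 25/2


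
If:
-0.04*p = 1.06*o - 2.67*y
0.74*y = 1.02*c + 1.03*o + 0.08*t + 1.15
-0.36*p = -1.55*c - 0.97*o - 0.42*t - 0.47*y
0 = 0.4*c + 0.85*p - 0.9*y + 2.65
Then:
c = -1.89165669405214*y - 1.46382219313854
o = 2.44532019189253*y + 0.0916524360818905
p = 1.94901491484807*y - 2.4287895561701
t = 1.8851253785485*y + 3.10870784796208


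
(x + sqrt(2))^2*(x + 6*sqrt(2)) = x^3 + 8*sqrt(2)*x^2 + 26*x + 12*sqrt(2)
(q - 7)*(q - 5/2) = q^2 - 19*q/2 + 35/2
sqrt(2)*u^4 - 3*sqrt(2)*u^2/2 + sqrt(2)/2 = (u - 1)*(u - sqrt(2)/2)*(u + sqrt(2)/2)*(sqrt(2)*u + sqrt(2))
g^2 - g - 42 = (g - 7)*(g + 6)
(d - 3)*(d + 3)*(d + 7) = d^3 + 7*d^2 - 9*d - 63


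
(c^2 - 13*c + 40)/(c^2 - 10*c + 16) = (c - 5)/(c - 2)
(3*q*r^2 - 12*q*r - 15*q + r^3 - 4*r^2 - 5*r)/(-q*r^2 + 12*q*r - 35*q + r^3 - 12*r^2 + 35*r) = (-3*q*r - 3*q - r^2 - r)/(q*r - 7*q - r^2 + 7*r)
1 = 1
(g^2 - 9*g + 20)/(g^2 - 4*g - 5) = (g - 4)/(g + 1)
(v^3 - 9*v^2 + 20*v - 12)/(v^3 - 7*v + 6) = (v - 6)/(v + 3)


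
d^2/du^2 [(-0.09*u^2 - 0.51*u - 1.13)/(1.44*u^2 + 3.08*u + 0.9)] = (-2.22044604925031e-16*u^4 - 1.316736*u^3 - 13.359168*u^2 - 26.104896*u - 15.828664)/(2.985984*u^6 + 19.160064*u^5 + 46.579968*u^4 + 53.168192*u^3 + 29.11248*u^2 + 7.4844*u + 0.729)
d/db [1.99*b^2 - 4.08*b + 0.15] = 3.98*b - 4.08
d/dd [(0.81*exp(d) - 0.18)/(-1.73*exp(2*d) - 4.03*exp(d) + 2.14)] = (1.4013*exp(2*d) - 0.6228*exp(d) + 1.008)*exp(d)/(2.9929*exp(4*d) + 13.9438*exp(3*d) + 8.8365*exp(2*d) - 17.2484*exp(d) + 4.5796)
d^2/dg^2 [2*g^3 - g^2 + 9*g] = 12*g - 2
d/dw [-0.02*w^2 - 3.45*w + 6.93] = -0.04*w - 3.45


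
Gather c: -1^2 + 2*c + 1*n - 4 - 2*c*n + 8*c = c*(10 - 2*n) + n - 5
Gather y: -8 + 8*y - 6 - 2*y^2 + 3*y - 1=-2*y^2 + 11*y - 15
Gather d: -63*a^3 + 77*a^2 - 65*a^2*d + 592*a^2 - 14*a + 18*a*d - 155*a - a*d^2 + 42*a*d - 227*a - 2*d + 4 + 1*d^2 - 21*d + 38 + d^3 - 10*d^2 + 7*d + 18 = -63*a^3 + 669*a^2 - 396*a + d^3 + d^2*(-a - 9) + d*(-65*a^2 + 60*a - 16) + 60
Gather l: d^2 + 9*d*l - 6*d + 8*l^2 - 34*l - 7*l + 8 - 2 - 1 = d^2 - 6*d + 8*l^2 + l*(9*d - 41) + 5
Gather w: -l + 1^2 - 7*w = -l - 7*w + 1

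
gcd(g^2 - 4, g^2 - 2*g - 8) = g + 2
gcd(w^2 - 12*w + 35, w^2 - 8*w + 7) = w - 7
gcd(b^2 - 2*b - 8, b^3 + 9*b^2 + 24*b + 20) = b + 2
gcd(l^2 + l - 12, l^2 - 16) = l + 4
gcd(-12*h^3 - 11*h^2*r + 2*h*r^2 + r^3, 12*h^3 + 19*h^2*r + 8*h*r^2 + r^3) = 4*h^2 + 5*h*r + r^2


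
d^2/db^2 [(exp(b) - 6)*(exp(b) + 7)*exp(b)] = (9*exp(2*b) + 4*exp(b) - 42)*exp(b)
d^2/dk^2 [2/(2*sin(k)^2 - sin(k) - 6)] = 2*(16*sin(k)^4 - 6*sin(k)^3 + 25*sin(k)^2 + 6*sin(k) - 26)/(sin(k) + cos(2*k) + 5)^3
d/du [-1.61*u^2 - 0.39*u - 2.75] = -3.22*u - 0.39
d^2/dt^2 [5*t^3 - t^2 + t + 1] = 30*t - 2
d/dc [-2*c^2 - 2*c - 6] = -4*c - 2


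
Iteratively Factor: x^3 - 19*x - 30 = (x + 3)*(x^2 - 3*x - 10) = (x - 5)*(x + 3)*(x + 2)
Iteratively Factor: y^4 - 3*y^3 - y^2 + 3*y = (y)*(y^3 - 3*y^2 - y + 3) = y*(y + 1)*(y^2 - 4*y + 3) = y*(y - 3)*(y + 1)*(y - 1)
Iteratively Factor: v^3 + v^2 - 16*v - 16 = (v + 1)*(v^2 - 16) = (v - 4)*(v + 1)*(v + 4)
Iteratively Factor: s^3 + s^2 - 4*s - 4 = (s + 2)*(s^2 - s - 2) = (s + 1)*(s + 2)*(s - 2)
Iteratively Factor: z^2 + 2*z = (z + 2)*(z)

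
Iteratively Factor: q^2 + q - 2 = (q + 2)*(q - 1)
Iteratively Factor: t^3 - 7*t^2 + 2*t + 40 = (t - 4)*(t^2 - 3*t - 10) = (t - 4)*(t + 2)*(t - 5)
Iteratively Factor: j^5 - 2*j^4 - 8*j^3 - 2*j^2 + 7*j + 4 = (j + 1)*(j^4 - 3*j^3 - 5*j^2 + 3*j + 4) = (j + 1)^2*(j^3 - 4*j^2 - j + 4) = (j - 4)*(j + 1)^2*(j^2 - 1) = (j - 4)*(j + 1)^3*(j - 1)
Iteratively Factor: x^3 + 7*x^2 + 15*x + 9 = (x + 1)*(x^2 + 6*x + 9) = (x + 1)*(x + 3)*(x + 3)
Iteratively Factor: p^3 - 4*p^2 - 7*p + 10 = (p - 5)*(p^2 + p - 2) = (p - 5)*(p + 2)*(p - 1)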